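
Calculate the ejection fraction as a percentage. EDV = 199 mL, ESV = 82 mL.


SV = EDV - ESV = 199 - 82 = 117 mL
EF = SV/EDV * 100 = 117/199 * 100
EF = 58.79%


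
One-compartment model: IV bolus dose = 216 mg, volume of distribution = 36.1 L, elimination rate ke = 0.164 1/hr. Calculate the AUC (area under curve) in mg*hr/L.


C0 = Dose/Vd = 216/36.1 = 5.98338 mg/L
AUC = C0/ke = 5.98338/0.164
AUC = 36.48 mg*hr/L


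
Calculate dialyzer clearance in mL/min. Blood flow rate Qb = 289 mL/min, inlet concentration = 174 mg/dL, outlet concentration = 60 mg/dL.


K = Qb * (Cb_in - Cb_out) / Cb_in
K = 289 * (174 - 60) / 174
K = 189.3 mL/min


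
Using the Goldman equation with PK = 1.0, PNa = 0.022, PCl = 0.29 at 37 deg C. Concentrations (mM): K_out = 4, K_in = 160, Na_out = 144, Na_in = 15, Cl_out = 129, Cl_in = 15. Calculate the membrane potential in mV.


Vm = (RT/F)*ln((PK*Ko + PNa*Nao + PCl*Cli)/(PK*Ki + PNa*Nai + PCl*Clo))
Numer = 11.518, Denom = 197.74
Vm = -75.98 mV


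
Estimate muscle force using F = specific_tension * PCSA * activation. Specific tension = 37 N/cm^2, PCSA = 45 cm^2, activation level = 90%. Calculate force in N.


F = sigma * PCSA * activation
F = 37 * 45 * 0.9
F = 1498 N


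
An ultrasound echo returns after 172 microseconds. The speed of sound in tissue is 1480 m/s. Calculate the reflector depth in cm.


depth = c * t / 2
t = 172 us = 1.7200e-04 s
depth = 1480 * 1.7200e-04 / 2
depth = 0.12728 m = 12.728 cm


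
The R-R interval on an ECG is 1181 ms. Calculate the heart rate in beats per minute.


HR = 60 / RR_interval(s)
RR = 1181 ms = 1.181 s
HR = 60 / 1.181 = 50.8 bpm


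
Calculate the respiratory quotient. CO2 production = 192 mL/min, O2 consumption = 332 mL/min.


RQ = VCO2 / VO2
RQ = 192 / 332
RQ = 0.5783


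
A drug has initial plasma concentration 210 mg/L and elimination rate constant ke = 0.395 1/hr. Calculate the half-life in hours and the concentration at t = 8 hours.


t_half = ln(2) / ke = 0.693147 / 0.395 = 1.755 hr
C(t) = C0 * exp(-ke*t) = 210 * exp(-0.395*8)
C(8) = 8.909 mg/L


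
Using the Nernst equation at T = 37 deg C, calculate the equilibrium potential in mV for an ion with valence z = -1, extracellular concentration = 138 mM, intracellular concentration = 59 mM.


E = (RT/(zF)) * ln(C_out/C_in)
T = 37 + 273.15 = 310.15 K
E = (8.314 * 310.15 / (-1 * 96485)) * ln(138/59)
E = -22.71 mV


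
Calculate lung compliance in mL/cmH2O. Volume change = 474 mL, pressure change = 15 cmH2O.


C = dV / dP
C = 474 / 15
C = 31.6 mL/cmH2O


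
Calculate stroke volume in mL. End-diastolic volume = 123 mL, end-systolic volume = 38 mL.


SV = EDV - ESV
SV = 123 - 38
SV = 85 mL


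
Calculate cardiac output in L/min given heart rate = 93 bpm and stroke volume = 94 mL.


CO = HR * SV
CO = 93 * 94 / 1000
CO = 8.742 L/min


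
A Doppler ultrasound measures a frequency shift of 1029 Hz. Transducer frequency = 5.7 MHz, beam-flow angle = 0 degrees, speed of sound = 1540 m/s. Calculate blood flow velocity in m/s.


v = fd * c / (2 * f0 * cos(theta))
v = 1029 * 1540 / (2 * 5.7000e+06 * cos(0))
v = 0.139 m/s


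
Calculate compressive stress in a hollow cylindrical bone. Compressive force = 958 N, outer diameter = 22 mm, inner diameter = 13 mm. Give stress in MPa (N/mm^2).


A = pi*(r_o^2 - r_i^2)
r_o = 11 mm, r_i = 6.5 mm
A = 247.4 mm^2
sigma = F/A = 958 / 247.4
sigma = 3.872 MPa


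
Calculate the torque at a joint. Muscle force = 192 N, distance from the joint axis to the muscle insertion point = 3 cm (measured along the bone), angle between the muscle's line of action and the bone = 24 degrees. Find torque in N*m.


Torque = F * d * sin(theta)   (moment arm = d*sin(theta))
d = 3 cm = 0.03 m
Torque = 192 * 0.03 * sin(24)
Torque = 2.343 N*m


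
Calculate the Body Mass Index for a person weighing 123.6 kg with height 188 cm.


BMI = weight / height^2
height = 188 cm = 1.88 m
BMI = 123.6 / 1.88^2
BMI = 34.97 kg/m^2


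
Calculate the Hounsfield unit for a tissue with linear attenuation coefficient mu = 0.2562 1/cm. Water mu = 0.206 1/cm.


HU = ((mu_tissue - mu_water) / mu_water) * 1000
HU = ((0.2562 - 0.206) / 0.206) * 1000
HU = 243.7


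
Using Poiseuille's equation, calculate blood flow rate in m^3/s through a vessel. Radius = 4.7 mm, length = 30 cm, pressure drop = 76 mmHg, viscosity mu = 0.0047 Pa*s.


Q = pi*r^4*dP / (8*mu*L)
r = 0.0047 m, L = 0.3 m
dP = 76 mmHg = 10132.472 Pa
Q = 0.001377 m^3/s


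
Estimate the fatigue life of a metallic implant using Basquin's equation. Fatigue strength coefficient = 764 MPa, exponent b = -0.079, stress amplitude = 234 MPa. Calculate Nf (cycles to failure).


sigma_a = sigma_f' * (2Nf)^b
2Nf = (sigma_a/sigma_f')^(1/b)
2Nf = (234/764)^(1/-0.079)
2Nf = 3197264
Nf = 1.5986e+06


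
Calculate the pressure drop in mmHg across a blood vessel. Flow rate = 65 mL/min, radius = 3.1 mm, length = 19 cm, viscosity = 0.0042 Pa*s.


dP = 8*mu*L*Q / (pi*r^4)
Q = 65 mL/min = 1.08333e-06 m^3/s
dP = 23.8373 Pa = 23.8373 / 133.322 mmHg = 0.1788 mmHg


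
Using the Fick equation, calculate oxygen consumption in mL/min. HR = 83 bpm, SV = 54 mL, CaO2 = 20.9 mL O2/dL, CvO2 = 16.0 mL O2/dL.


CO = HR*SV = 83*54/1000 = 4.482 L/min
a-v O2 diff = 20.9 - 16.0 = 4.9 mL/dL
VO2 = CO * (CaO2-CvO2) * 10 dL/L
VO2 = 4.482 * 4.9 * 10
VO2 = 219.6 mL/min


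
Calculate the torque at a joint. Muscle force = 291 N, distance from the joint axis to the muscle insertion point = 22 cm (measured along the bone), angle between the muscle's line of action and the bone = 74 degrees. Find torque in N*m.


Torque = F * d * sin(theta)   (moment arm = d*sin(theta))
d = 22 cm = 0.22 m
Torque = 291 * 0.22 * sin(74)
Torque = 61.54 N*m


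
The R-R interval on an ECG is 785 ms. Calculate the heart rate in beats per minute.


HR = 60 / RR_interval(s)
RR = 785 ms = 0.785 s
HR = 60 / 0.785 = 76.43 bpm


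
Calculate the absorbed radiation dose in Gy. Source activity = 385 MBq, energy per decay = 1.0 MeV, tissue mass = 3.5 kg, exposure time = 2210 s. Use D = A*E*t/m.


A = 385 MBq = 3.8500e+08 Bq
E = 1.0 MeV = 1.602e-13 J
D = A*E*t/m = 3.8500e+08*1.602e-13*2210/3.5
D = 0.03894 Gy


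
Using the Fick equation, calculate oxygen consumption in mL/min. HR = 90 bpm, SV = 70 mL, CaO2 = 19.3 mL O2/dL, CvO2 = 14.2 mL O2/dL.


CO = HR*SV = 90*70/1000 = 6.3 L/min
a-v O2 diff = 19.3 - 14.2 = 5.1 mL/dL
VO2 = CO * (CaO2-CvO2) * 10 dL/L
VO2 = 6.3 * 5.1 * 10
VO2 = 321.3 mL/min


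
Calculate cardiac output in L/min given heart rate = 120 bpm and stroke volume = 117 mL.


CO = HR * SV
CO = 120 * 117 / 1000
CO = 14.04 L/min


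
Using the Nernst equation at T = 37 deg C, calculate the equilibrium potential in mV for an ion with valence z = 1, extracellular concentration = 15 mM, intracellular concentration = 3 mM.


E = (RT/(zF)) * ln(C_out/C_in)
T = 37 + 273.15 = 310.15 K
E = (8.314 * 310.15 / (1 * 96485)) * ln(15/3)
E = 43.01 mV


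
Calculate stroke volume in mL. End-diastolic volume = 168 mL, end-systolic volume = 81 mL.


SV = EDV - ESV
SV = 168 - 81
SV = 87 mL


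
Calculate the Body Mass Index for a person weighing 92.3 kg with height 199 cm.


BMI = weight / height^2
height = 199 cm = 1.99 m
BMI = 92.3 / 1.99^2
BMI = 23.31 kg/m^2


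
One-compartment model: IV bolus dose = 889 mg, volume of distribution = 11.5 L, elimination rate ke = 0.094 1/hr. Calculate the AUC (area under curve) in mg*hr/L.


C0 = Dose/Vd = 889/11.5 = 77.3043 mg/L
AUC = C0/ke = 77.3043/0.094
AUC = 822.4 mg*hr/L


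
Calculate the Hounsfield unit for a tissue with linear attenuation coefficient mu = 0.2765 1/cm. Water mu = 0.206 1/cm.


HU = ((mu_tissue - mu_water) / mu_water) * 1000
HU = ((0.2765 - 0.206) / 0.206) * 1000
HU = 342.2


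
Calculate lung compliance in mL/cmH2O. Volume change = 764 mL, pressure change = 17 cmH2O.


C = dV / dP
C = 764 / 17
C = 44.94 mL/cmH2O


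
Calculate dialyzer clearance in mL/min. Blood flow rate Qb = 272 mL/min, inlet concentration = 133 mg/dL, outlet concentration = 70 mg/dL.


K = Qb * (Cb_in - Cb_out) / Cb_in
K = 272 * (133 - 70) / 133
K = 128.8 mL/min


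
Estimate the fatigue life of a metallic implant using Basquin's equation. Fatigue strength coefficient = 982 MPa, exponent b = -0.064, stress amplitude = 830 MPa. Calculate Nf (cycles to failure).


sigma_a = sigma_f' * (2Nf)^b
2Nf = (sigma_a/sigma_f')^(1/b)
2Nf = (830/982)^(1/-0.064)
2Nf = 13.840341
Nf = 6.92


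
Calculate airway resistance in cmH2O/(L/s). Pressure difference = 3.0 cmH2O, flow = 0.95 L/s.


R = dP / flow
R = 3.0 / 0.95
R = 3.158 cmH2O/(L/s)


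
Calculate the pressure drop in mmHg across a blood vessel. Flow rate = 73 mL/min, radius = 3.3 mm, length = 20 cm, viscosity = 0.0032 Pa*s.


dP = 8*mu*L*Q / (pi*r^4)
Q = 73 mL/min = 1.21667e-06 m^3/s
dP = 16.72 Pa = 16.72 / 133.322 mmHg = 0.1254 mmHg


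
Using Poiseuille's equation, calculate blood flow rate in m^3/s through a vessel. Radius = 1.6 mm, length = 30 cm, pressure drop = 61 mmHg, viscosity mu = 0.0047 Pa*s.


Q = pi*r^4*dP / (8*mu*L)
r = 0.0016 m, L = 0.3 m
dP = 61 mmHg = 8132.642 Pa
Q = 1.4844e-05 m^3/s


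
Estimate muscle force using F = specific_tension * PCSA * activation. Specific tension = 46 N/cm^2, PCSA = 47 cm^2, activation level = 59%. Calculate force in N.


F = sigma * PCSA * activation
F = 46 * 47 * 0.59
F = 1276 N


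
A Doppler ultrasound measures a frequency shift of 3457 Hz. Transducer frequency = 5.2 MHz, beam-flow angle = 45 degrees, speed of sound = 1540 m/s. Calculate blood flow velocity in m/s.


v = fd * c / (2 * f0 * cos(theta))
v = 3457 * 1540 / (2 * 5.2000e+06 * cos(45))
v = 0.7239 m/s


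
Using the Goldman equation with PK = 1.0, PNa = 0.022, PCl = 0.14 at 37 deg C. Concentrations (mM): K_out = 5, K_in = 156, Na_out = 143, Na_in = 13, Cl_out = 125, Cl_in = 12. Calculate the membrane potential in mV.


Vm = (RT/F)*ln((PK*Ko + PNa*Nao + PCl*Cli)/(PK*Ki + PNa*Nai + PCl*Clo))
Numer = 9.826, Denom = 173.786
Vm = -76.78 mV


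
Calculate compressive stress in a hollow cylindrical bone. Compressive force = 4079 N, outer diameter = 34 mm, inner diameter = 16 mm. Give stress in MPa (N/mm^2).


A = pi*(r_o^2 - r_i^2)
r_o = 17 mm, r_i = 8 mm
A = 706.858 mm^2
sigma = F/A = 4079 / 706.858
sigma = 5.771 MPa


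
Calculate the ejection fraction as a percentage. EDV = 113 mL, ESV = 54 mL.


SV = EDV - ESV = 113 - 54 = 59 mL
EF = SV/EDV * 100 = 59/113 * 100
EF = 52.21%


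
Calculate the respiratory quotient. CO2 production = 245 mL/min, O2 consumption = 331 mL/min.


RQ = VCO2 / VO2
RQ = 245 / 331
RQ = 0.7402


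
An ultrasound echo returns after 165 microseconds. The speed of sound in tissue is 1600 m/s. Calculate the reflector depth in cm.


depth = c * t / 2
t = 165 us = 1.6500e-04 s
depth = 1600 * 1.6500e-04 / 2
depth = 0.132 m = 13.2 cm


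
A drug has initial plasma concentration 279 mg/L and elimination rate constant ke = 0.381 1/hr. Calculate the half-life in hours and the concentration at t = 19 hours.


t_half = ln(2) / ke = 0.693147 / 0.381 = 1.819 hr
C(t) = C0 * exp(-ke*t) = 279 * exp(-0.381*19)
C(19) = 0.2003 mg/L


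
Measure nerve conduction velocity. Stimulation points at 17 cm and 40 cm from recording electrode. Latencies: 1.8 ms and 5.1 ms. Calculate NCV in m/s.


Distance = (40 - 17) / 100 = 0.23 m
dt = (5.1 - 1.8) / 1000 = 0.0033 s
NCV = dist / dt = 69.7 m/s


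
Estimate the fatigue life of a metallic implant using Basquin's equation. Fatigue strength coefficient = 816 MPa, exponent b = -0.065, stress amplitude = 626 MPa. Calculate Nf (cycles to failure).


sigma_a = sigma_f' * (2Nf)^b
2Nf = (sigma_a/sigma_f')^(1/b)
2Nf = (626/816)^(1/-0.065)
2Nf = 59.021834
Nf = 29.51


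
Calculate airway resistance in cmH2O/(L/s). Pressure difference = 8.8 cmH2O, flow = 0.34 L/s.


R = dP / flow
R = 8.8 / 0.34
R = 25.88 cmH2O/(L/s)


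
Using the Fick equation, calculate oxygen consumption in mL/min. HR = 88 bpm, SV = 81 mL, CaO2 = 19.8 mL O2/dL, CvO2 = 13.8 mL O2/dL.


CO = HR*SV = 88*81/1000 = 7.128 L/min
a-v O2 diff = 19.8 - 13.8 = 6 mL/dL
VO2 = CO * (CaO2-CvO2) * 10 dL/L
VO2 = 7.128 * 6 * 10
VO2 = 427.7 mL/min


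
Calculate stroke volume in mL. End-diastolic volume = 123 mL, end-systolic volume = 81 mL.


SV = EDV - ESV
SV = 123 - 81
SV = 42 mL


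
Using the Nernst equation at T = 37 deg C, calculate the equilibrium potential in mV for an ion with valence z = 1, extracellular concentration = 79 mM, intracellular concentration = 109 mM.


E = (RT/(zF)) * ln(C_out/C_in)
T = 37 + 273.15 = 310.15 K
E = (8.314 * 310.15 / (1 * 96485)) * ln(79/109)
E = -8.603 mV


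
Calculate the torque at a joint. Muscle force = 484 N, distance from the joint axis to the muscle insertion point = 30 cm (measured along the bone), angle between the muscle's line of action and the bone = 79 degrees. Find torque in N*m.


Torque = F * d * sin(theta)   (moment arm = d*sin(theta))
d = 30 cm = 0.3 m
Torque = 484 * 0.3 * sin(79)
Torque = 142.5 N*m


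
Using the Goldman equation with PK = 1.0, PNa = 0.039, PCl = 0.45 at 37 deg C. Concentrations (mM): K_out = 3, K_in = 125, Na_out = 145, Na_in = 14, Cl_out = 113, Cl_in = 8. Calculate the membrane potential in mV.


Vm = (RT/F)*ln((PK*Ko + PNa*Nao + PCl*Cli)/(PK*Ki + PNa*Nai + PCl*Clo))
Numer = 12.255, Denom = 176.396
Vm = -71.27 mV


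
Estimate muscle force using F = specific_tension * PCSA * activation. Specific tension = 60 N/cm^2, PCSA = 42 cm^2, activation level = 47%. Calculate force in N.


F = sigma * PCSA * activation
F = 60 * 42 * 0.47
F = 1184 N


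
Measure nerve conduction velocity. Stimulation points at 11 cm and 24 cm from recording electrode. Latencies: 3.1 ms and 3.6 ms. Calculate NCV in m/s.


Distance = (24 - 11) / 100 = 0.13 m
dt = (3.6 - 3.1) / 1000 = 5.0000e-04 s
NCV = dist / dt = 260 m/s


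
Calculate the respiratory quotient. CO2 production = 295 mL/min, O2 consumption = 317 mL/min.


RQ = VCO2 / VO2
RQ = 295 / 317
RQ = 0.9306


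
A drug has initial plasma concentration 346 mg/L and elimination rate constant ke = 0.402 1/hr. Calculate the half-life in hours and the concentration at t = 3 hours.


t_half = ln(2) / ke = 0.693147 / 0.402 = 1.724 hr
C(t) = C0 * exp(-ke*t) = 346 * exp(-0.402*3)
C(3) = 103.6 mg/L


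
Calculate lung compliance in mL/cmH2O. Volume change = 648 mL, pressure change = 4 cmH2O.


C = dV / dP
C = 648 / 4
C = 162 mL/cmH2O


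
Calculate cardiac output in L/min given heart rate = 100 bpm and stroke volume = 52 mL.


CO = HR * SV
CO = 100 * 52 / 1000
CO = 5.2 L/min


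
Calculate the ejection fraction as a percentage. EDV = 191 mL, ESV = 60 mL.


SV = EDV - ESV = 191 - 60 = 131 mL
EF = SV/EDV * 100 = 131/191 * 100
EF = 68.59%


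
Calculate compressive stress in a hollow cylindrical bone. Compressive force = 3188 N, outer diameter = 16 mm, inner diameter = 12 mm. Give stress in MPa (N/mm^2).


A = pi*(r_o^2 - r_i^2)
r_o = 8 mm, r_i = 6 mm
A = 87.9646 mm^2
sigma = F/A = 3188 / 87.9646
sigma = 36.24 MPa


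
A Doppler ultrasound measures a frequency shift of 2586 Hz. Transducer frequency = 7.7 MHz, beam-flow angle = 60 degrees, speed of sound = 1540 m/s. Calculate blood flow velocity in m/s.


v = fd * c / (2 * f0 * cos(theta))
v = 2586 * 1540 / (2 * 7.7000e+06 * cos(60))
v = 0.5172 m/s


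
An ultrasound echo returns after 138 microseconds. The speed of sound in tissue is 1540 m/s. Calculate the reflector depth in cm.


depth = c * t / 2
t = 138 us = 1.3800e-04 s
depth = 1540 * 1.3800e-04 / 2
depth = 0.10626 m = 10.626 cm


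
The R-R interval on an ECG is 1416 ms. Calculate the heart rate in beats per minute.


HR = 60 / RR_interval(s)
RR = 1416 ms = 1.416 s
HR = 60 / 1.416 = 42.37 bpm


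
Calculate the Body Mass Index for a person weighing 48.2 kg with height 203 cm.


BMI = weight / height^2
height = 203 cm = 2.03 m
BMI = 48.2 / 2.03^2
BMI = 11.7 kg/m^2


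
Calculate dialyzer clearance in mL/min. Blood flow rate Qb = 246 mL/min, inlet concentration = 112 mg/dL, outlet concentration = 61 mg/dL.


K = Qb * (Cb_in - Cb_out) / Cb_in
K = 246 * (112 - 61) / 112
K = 112 mL/min


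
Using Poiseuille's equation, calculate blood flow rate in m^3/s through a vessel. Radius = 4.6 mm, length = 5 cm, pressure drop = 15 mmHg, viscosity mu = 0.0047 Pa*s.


Q = pi*r^4*dP / (8*mu*L)
r = 0.0046 m, L = 0.05 m
dP = 15 mmHg = 1999.83 Pa
Q = 0.001496 m^3/s


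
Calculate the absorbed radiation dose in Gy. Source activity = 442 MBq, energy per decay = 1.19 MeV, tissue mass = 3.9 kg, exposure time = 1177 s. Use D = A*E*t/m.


A = 442 MBq = 4.4200e+08 Bq
E = 1.19 MeV = 1.90638e-13 J
D = A*E*t/m = 4.4200e+08*1.90638e-13*1177/3.9
D = 0.02543 Gy


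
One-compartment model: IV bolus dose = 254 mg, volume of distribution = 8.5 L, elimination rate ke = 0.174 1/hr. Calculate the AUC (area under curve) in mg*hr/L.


C0 = Dose/Vd = 254/8.5 = 29.8824 mg/L
AUC = C0/ke = 29.8824/0.174
AUC = 171.7 mg*hr/L


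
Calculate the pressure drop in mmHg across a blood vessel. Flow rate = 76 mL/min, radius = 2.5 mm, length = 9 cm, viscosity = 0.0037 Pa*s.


dP = 8*mu*L*Q / (pi*r^4)
Q = 76 mL/min = 1.26667e-06 m^3/s
dP = 27.4972 Pa = 27.4972 / 133.322 mmHg = 0.2062 mmHg


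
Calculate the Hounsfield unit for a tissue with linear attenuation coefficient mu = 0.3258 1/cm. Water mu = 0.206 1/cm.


HU = ((mu_tissue - mu_water) / mu_water) * 1000
HU = ((0.3258 - 0.206) / 0.206) * 1000
HU = 581.6


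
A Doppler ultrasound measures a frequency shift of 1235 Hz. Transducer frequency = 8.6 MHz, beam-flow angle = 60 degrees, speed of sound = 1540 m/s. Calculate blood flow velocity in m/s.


v = fd * c / (2 * f0 * cos(theta))
v = 1235 * 1540 / (2 * 8.6000e+06 * cos(60))
v = 0.2212 m/s


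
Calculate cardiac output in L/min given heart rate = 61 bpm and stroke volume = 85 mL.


CO = HR * SV
CO = 61 * 85 / 1000
CO = 5.185 L/min


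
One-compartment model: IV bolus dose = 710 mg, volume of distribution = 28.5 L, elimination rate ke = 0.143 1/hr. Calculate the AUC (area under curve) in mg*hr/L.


C0 = Dose/Vd = 710/28.5 = 24.9123 mg/L
AUC = C0/ke = 24.9123/0.143
AUC = 174.2 mg*hr/L


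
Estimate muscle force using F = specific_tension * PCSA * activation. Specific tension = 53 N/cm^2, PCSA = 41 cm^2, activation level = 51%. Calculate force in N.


F = sigma * PCSA * activation
F = 53 * 41 * 0.51
F = 1108 N


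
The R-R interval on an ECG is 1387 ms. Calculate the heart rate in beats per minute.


HR = 60 / RR_interval(s)
RR = 1387 ms = 1.387 s
HR = 60 / 1.387 = 43.26 bpm


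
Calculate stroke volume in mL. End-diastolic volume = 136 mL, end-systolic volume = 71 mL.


SV = EDV - ESV
SV = 136 - 71
SV = 65 mL


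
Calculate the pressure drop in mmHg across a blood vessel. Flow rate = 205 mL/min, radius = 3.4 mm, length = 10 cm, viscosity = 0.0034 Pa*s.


dP = 8*mu*L*Q / (pi*r^4)
Q = 205 mL/min = 3.41667e-06 m^3/s
dP = 22.1364 Pa = 22.1364 / 133.322 mmHg = 0.166 mmHg


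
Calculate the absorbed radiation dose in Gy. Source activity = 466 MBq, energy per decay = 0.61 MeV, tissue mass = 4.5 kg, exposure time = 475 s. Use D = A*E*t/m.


A = 466 MBq = 4.6600e+08 Bq
E = 0.61 MeV = 9.7722e-14 J
D = A*E*t/m = 4.6600e+08*9.7722e-14*475/4.5
D = 0.004807 Gy


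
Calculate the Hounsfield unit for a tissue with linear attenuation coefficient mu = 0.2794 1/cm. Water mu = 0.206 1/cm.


HU = ((mu_tissue - mu_water) / mu_water) * 1000
HU = ((0.2794 - 0.206) / 0.206) * 1000
HU = 356.3


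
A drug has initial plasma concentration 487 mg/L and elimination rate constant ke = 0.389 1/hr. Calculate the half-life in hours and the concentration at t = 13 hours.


t_half = ln(2) / ke = 0.693147 / 0.389 = 1.782 hr
C(t) = C0 * exp(-ke*t) = 487 * exp(-0.389*13)
C(13) = 3.1 mg/L


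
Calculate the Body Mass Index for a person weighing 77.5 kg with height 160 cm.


BMI = weight / height^2
height = 160 cm = 1.6 m
BMI = 77.5 / 1.6^2
BMI = 30.27 kg/m^2


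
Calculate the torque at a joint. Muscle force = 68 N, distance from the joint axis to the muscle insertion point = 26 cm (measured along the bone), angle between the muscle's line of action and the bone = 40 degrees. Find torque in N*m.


Torque = F * d * sin(theta)   (moment arm = d*sin(theta))
d = 26 cm = 0.26 m
Torque = 68 * 0.26 * sin(40)
Torque = 11.36 N*m


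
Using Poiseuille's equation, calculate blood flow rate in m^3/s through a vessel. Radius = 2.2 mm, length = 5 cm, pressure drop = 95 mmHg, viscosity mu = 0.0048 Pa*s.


Q = pi*r^4*dP / (8*mu*L)
r = 0.0022 m, L = 0.05 m
dP = 95 mmHg = 12665.59 Pa
Q = 4.8547e-04 m^3/s


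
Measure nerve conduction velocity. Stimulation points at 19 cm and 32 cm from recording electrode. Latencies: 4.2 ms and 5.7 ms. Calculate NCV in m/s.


Distance = (32 - 19) / 100 = 0.13 m
dt = (5.7 - 4.2) / 1000 = 0.0015 s
NCV = dist / dt = 86.67 m/s


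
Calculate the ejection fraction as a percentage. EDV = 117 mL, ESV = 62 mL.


SV = EDV - ESV = 117 - 62 = 55 mL
EF = SV/EDV * 100 = 55/117 * 100
EF = 47.01%


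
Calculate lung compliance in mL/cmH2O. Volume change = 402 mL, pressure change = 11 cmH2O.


C = dV / dP
C = 402 / 11
C = 36.55 mL/cmH2O


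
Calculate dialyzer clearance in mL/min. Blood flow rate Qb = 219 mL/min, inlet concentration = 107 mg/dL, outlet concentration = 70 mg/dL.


K = Qb * (Cb_in - Cb_out) / Cb_in
K = 219 * (107 - 70) / 107
K = 75.73 mL/min


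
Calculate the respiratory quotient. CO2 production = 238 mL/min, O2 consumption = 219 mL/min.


RQ = VCO2 / VO2
RQ = 238 / 219
RQ = 1.087


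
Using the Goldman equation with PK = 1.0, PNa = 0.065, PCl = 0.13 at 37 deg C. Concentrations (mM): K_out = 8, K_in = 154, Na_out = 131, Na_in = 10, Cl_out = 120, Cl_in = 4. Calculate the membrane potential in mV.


Vm = (RT/F)*ln((PK*Ko + PNa*Nao + PCl*Cli)/(PK*Ki + PNa*Nai + PCl*Clo))
Numer = 17.035, Denom = 170.25
Vm = -61.52 mV


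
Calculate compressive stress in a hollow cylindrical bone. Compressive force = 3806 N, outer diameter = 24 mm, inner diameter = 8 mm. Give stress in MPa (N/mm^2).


A = pi*(r_o^2 - r_i^2)
r_o = 12 mm, r_i = 4 mm
A = 402.124 mm^2
sigma = F/A = 3806 / 402.124
sigma = 9.465 MPa


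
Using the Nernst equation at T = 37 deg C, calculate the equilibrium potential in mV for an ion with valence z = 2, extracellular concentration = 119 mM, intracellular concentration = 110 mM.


E = (RT/(zF)) * ln(C_out/C_in)
T = 37 + 273.15 = 310.15 K
E = (8.314 * 310.15 / (2 * 96485)) * ln(119/110)
E = 1.051 mV


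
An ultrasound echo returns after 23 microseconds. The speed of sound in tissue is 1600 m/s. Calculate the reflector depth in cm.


depth = c * t / 2
t = 23 us = 2.3000e-05 s
depth = 1600 * 2.3000e-05 / 2
depth = 0.0184 m = 1.84 cm


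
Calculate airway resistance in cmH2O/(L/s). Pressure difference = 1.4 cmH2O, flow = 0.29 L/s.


R = dP / flow
R = 1.4 / 0.29
R = 4.828 cmH2O/(L/s)


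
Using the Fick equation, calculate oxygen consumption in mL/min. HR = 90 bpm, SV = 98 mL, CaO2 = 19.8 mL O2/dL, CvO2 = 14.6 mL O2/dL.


CO = HR*SV = 90*98/1000 = 8.82 L/min
a-v O2 diff = 19.8 - 14.6 = 5.2 mL/dL
VO2 = CO * (CaO2-CvO2) * 10 dL/L
VO2 = 8.82 * 5.2 * 10
VO2 = 458.6 mL/min


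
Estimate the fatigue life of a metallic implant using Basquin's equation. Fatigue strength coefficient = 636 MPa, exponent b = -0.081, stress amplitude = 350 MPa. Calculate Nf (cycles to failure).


sigma_a = sigma_f' * (2Nf)^b
2Nf = (sigma_a/sigma_f')^(1/b)
2Nf = (350/636)^(1/-0.081)
2Nf = 1593.4345
Nf = 796.7


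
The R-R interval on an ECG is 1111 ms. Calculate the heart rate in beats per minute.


HR = 60 / RR_interval(s)
RR = 1111 ms = 1.111 s
HR = 60 / 1.111 = 54.01 bpm


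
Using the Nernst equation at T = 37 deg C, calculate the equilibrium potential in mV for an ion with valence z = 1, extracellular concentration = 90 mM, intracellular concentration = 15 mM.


E = (RT/(zF)) * ln(C_out/C_in)
T = 37 + 273.15 = 310.15 K
E = (8.314 * 310.15 / (1 * 96485)) * ln(90/15)
E = 47.89 mV


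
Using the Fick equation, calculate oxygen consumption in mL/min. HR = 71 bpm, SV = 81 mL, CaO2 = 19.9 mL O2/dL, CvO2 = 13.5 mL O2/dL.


CO = HR*SV = 71*81/1000 = 5.751 L/min
a-v O2 diff = 19.9 - 13.5 = 6.4 mL/dL
VO2 = CO * (CaO2-CvO2) * 10 dL/L
VO2 = 5.751 * 6.4 * 10
VO2 = 368.1 mL/min


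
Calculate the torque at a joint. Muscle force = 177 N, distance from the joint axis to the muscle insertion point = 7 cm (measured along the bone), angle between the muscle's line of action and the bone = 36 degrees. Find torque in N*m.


Torque = F * d * sin(theta)   (moment arm = d*sin(theta))
d = 7 cm = 0.07 m
Torque = 177 * 0.07 * sin(36)
Torque = 7.283 N*m


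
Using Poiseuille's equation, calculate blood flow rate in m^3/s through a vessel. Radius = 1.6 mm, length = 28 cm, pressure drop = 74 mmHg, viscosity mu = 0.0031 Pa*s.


Q = pi*r^4*dP / (8*mu*L)
r = 0.0016 m, L = 0.28 m
dP = 74 mmHg = 9865.828 Pa
Q = 2.9252e-05 m^3/s


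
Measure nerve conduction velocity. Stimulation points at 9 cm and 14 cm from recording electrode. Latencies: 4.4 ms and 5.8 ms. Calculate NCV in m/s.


Distance = (14 - 9) / 100 = 0.05 m
dt = (5.8 - 4.4) / 1000 = 0.0014 s
NCV = dist / dt = 35.71 m/s


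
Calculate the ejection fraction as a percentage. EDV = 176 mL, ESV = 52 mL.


SV = EDV - ESV = 176 - 52 = 124 mL
EF = SV/EDV * 100 = 124/176 * 100
EF = 70.45%


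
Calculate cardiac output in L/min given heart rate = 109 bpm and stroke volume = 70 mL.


CO = HR * SV
CO = 109 * 70 / 1000
CO = 7.63 L/min


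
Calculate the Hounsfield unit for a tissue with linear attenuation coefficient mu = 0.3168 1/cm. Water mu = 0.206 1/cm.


HU = ((mu_tissue - mu_water) / mu_water) * 1000
HU = ((0.3168 - 0.206) / 0.206) * 1000
HU = 537.9


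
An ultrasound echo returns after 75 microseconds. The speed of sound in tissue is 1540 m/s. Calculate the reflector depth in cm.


depth = c * t / 2
t = 75 us = 7.5000e-05 s
depth = 1540 * 7.5000e-05 / 2
depth = 0.05775 m = 5.775 cm


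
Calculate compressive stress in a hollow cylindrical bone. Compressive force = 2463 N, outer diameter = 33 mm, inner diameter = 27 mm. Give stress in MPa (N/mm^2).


A = pi*(r_o^2 - r_i^2)
r_o = 16.5 mm, r_i = 13.5 mm
A = 282.743 mm^2
sigma = F/A = 2463 / 282.743
sigma = 8.711 MPa


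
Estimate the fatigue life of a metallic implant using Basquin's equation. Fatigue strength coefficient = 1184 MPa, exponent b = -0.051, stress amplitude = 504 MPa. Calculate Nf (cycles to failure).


sigma_a = sigma_f' * (2Nf)^b
2Nf = (sigma_a/sigma_f')^(1/b)
2Nf = (504/1184)^(1/-0.051)
2Nf = 18748393
Nf = 9.3742e+06


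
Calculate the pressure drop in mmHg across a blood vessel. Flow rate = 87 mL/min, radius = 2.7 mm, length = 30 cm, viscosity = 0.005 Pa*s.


dP = 8*mu*L*Q / (pi*r^4)
Q = 87 mL/min = 1.45e-06 m^3/s
dP = 104.218 Pa = 104.218 / 133.322 mmHg = 0.7817 mmHg


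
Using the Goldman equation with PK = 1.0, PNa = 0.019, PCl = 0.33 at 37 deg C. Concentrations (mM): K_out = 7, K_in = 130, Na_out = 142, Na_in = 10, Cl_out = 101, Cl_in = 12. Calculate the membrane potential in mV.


Vm = (RT/F)*ln((PK*Ko + PNa*Nao + PCl*Cli)/(PK*Ki + PNa*Nai + PCl*Clo))
Numer = 13.658, Denom = 163.52
Vm = -66.35 mV


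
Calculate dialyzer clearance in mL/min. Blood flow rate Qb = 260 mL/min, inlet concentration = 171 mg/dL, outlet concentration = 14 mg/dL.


K = Qb * (Cb_in - Cb_out) / Cb_in
K = 260 * (171 - 14) / 171
K = 238.7 mL/min


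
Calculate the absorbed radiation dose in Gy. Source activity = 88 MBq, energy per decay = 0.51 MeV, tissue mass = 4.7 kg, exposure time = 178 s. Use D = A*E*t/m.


A = 88 MBq = 8.8000e+07 Bq
E = 0.51 MeV = 8.1702e-14 J
D = A*E*t/m = 8.8000e+07*8.1702e-14*178/4.7
D = 2.7229e-04 Gy


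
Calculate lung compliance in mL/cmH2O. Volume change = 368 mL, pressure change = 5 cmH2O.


C = dV / dP
C = 368 / 5
C = 73.6 mL/cmH2O


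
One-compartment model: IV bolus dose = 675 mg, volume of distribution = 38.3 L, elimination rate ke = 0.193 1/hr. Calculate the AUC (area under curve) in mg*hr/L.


C0 = Dose/Vd = 675/38.3 = 17.624 mg/L
AUC = C0/ke = 17.624/0.193
AUC = 91.32 mg*hr/L


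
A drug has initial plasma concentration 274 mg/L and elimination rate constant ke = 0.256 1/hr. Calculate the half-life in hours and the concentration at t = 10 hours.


t_half = ln(2) / ke = 0.693147 / 0.256 = 2.708 hr
C(t) = C0 * exp(-ke*t) = 274 * exp(-0.256*10)
C(10) = 21.18 mg/L


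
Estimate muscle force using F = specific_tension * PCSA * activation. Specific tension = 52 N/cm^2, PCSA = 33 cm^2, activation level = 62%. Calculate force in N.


F = sigma * PCSA * activation
F = 52 * 33 * 0.62
F = 1064 N


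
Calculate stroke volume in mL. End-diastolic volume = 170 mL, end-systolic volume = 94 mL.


SV = EDV - ESV
SV = 170 - 94
SV = 76 mL


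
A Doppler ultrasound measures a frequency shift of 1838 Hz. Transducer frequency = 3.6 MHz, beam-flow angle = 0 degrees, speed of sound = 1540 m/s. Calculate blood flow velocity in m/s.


v = fd * c / (2 * f0 * cos(theta))
v = 1838 * 1540 / (2 * 3.6000e+06 * cos(0))
v = 0.3931 m/s


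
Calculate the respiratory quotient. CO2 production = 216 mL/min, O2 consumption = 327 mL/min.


RQ = VCO2 / VO2
RQ = 216 / 327
RQ = 0.6606


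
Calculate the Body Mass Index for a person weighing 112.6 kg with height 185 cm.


BMI = weight / height^2
height = 185 cm = 1.85 m
BMI = 112.6 / 1.85^2
BMI = 32.9 kg/m^2


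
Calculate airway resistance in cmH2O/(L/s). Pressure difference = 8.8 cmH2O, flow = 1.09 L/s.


R = dP / flow
R = 8.8 / 1.09
R = 8.073 cmH2O/(L/s)


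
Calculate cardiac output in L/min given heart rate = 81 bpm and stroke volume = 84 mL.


CO = HR * SV
CO = 81 * 84 / 1000
CO = 6.804 L/min


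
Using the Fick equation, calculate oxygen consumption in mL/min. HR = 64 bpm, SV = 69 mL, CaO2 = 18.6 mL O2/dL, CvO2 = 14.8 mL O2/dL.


CO = HR*SV = 64*69/1000 = 4.416 L/min
a-v O2 diff = 18.6 - 14.8 = 3.8 mL/dL
VO2 = CO * (CaO2-CvO2) * 10 dL/L
VO2 = 4.416 * 3.8 * 10
VO2 = 167.8 mL/min


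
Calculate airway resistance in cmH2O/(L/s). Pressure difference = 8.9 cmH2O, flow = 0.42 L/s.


R = dP / flow
R = 8.9 / 0.42
R = 21.19 cmH2O/(L/s)


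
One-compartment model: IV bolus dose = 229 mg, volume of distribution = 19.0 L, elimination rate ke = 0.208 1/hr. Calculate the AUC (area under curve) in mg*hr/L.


C0 = Dose/Vd = 229/19.0 = 12.0526 mg/L
AUC = C0/ke = 12.0526/0.208
AUC = 57.95 mg*hr/L


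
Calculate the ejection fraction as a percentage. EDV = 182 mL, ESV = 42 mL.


SV = EDV - ESV = 182 - 42 = 140 mL
EF = SV/EDV * 100 = 140/182 * 100
EF = 76.92%


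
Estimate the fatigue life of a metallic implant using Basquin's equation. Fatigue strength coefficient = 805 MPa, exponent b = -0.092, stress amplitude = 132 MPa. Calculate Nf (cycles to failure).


sigma_a = sigma_f' * (2Nf)^b
2Nf = (sigma_a/sigma_f')^(1/b)
2Nf = (132/805)^(1/-0.092)
2Nf = 3.4278451e+08
Nf = 1.7139e+08


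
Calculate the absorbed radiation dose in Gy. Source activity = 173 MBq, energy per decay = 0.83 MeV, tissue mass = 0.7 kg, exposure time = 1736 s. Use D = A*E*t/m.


A = 173 MBq = 1.7300e+08 Bq
E = 0.83 MeV = 1.32966e-13 J
D = A*E*t/m = 1.7300e+08*1.32966e-13*1736/0.7
D = 0.05705 Gy


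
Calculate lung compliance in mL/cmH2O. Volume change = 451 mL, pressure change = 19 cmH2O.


C = dV / dP
C = 451 / 19
C = 23.74 mL/cmH2O


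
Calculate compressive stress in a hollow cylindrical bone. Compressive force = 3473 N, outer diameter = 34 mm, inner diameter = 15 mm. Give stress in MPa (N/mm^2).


A = pi*(r_o^2 - r_i^2)
r_o = 17 mm, r_i = 7.5 mm
A = 731.206 mm^2
sigma = F/A = 3473 / 731.206
sigma = 4.75 MPa


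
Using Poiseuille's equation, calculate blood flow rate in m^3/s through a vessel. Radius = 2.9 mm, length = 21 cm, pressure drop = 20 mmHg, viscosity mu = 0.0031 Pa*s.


Q = pi*r^4*dP / (8*mu*L)
r = 0.0029 m, L = 0.21 m
dP = 20 mmHg = 2666.44 Pa
Q = 1.1376e-04 m^3/s


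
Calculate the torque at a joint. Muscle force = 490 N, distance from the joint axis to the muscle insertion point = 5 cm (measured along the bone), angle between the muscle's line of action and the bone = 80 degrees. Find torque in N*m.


Torque = F * d * sin(theta)   (moment arm = d*sin(theta))
d = 5 cm = 0.05 m
Torque = 490 * 0.05 * sin(80)
Torque = 24.13 N*m


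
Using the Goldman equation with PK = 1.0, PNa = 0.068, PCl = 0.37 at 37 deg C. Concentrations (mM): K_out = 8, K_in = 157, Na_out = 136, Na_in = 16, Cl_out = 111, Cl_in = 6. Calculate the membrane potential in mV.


Vm = (RT/F)*ln((PK*Ko + PNa*Nao + PCl*Cli)/(PK*Ki + PNa*Nai + PCl*Clo))
Numer = 19.468, Denom = 199.158
Vm = -62.14 mV


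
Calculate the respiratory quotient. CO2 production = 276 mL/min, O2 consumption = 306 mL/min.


RQ = VCO2 / VO2
RQ = 276 / 306
RQ = 0.902


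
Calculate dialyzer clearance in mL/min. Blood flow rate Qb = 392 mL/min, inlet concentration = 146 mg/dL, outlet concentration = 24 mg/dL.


K = Qb * (Cb_in - Cb_out) / Cb_in
K = 392 * (146 - 24) / 146
K = 327.6 mL/min


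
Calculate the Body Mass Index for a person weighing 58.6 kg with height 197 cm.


BMI = weight / height^2
height = 197 cm = 1.97 m
BMI = 58.6 / 1.97^2
BMI = 15.1 kg/m^2


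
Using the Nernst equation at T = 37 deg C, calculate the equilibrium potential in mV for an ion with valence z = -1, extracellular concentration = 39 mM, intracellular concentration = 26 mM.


E = (RT/(zF)) * ln(C_out/C_in)
T = 37 + 273.15 = 310.15 K
E = (8.314 * 310.15 / (-1 * 96485)) * ln(39/26)
E = -10.84 mV


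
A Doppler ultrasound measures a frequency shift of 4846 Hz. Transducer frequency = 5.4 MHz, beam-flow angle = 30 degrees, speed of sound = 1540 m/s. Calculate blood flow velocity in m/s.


v = fd * c / (2 * f0 * cos(theta))
v = 4846 * 1540 / (2 * 5.4000e+06 * cos(30))
v = 0.7979 m/s


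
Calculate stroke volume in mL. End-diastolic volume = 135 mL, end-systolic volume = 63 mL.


SV = EDV - ESV
SV = 135 - 63
SV = 72 mL


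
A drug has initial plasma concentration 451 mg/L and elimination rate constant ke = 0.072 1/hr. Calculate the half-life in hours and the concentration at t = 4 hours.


t_half = ln(2) / ke = 0.693147 / 0.072 = 9.627 hr
C(t) = C0 * exp(-ke*t) = 451 * exp(-0.072*4)
C(4) = 338.1 mg/L


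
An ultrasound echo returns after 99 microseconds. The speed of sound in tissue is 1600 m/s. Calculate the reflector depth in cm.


depth = c * t / 2
t = 99 us = 9.9000e-05 s
depth = 1600 * 9.9000e-05 / 2
depth = 0.0792 m = 7.92 cm


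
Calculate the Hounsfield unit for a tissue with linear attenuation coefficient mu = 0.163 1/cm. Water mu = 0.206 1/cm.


HU = ((mu_tissue - mu_water) / mu_water) * 1000
HU = ((0.163 - 0.206) / 0.206) * 1000
HU = -208.7


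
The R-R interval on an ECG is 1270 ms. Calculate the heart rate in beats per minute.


HR = 60 / RR_interval(s)
RR = 1270 ms = 1.27 s
HR = 60 / 1.27 = 47.24 bpm


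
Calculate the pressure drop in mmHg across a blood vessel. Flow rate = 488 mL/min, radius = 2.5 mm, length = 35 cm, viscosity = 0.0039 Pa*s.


dP = 8*mu*L*Q / (pi*r^4)
Q = 488 mL/min = 8.13333e-06 m^3/s
dP = 723.738 Pa = 723.738 / 133.322 mmHg = 5.428 mmHg


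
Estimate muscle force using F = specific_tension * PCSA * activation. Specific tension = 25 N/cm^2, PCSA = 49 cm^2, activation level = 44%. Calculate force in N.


F = sigma * PCSA * activation
F = 25 * 49 * 0.44
F = 539 N


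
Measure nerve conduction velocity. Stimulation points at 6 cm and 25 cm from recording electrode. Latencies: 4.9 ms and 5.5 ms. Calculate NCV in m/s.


Distance = (25 - 6) / 100 = 0.19 m
dt = (5.5 - 4.9) / 1000 = 6.0000e-04 s
NCV = dist / dt = 316.7 m/s


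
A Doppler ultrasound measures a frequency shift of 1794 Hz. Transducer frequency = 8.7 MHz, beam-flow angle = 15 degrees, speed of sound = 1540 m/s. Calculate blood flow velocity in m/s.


v = fd * c / (2 * f0 * cos(theta))
v = 1794 * 1540 / (2 * 8.7000e+06 * cos(15))
v = 0.1644 m/s


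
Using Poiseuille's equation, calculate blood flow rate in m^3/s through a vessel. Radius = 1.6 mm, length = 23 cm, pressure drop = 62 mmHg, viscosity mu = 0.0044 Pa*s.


Q = pi*r^4*dP / (8*mu*L)
r = 0.0016 m, L = 0.23 m
dP = 62 mmHg = 8265.964 Pa
Q = 2.1021e-05 m^3/s


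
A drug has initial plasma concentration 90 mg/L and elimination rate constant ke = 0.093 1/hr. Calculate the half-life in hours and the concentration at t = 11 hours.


t_half = ln(2) / ke = 0.693147 / 0.093 = 7.453 hr
C(t) = C0 * exp(-ke*t) = 90 * exp(-0.093*11)
C(11) = 32.36 mg/L


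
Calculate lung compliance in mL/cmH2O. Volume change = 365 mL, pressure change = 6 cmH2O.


C = dV / dP
C = 365 / 6
C = 60.83 mL/cmH2O


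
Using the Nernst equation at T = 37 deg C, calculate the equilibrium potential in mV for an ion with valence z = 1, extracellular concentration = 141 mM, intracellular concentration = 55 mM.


E = (RT/(zF)) * ln(C_out/C_in)
T = 37 + 273.15 = 310.15 K
E = (8.314 * 310.15 / (1 * 96485)) * ln(141/55)
E = 25.16 mV


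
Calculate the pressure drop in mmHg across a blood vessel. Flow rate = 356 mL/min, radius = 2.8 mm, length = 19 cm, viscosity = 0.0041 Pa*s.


dP = 8*mu*L*Q / (pi*r^4)
Q = 356 mL/min = 5.93333e-06 m^3/s
dP = 191.489 Pa = 191.489 / 133.322 mmHg = 1.436 mmHg


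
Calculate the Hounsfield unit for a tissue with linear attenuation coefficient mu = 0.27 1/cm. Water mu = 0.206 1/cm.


HU = ((mu_tissue - mu_water) / mu_water) * 1000
HU = ((0.27 - 0.206) / 0.206) * 1000
HU = 310.7


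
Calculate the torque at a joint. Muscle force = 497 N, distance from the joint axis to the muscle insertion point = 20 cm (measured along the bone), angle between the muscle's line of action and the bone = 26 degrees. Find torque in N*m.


Torque = F * d * sin(theta)   (moment arm = d*sin(theta))
d = 20 cm = 0.2 m
Torque = 497 * 0.2 * sin(26)
Torque = 43.57 N*m


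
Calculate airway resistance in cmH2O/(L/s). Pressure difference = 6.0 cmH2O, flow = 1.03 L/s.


R = dP / flow
R = 6.0 / 1.03
R = 5.825 cmH2O/(L/s)


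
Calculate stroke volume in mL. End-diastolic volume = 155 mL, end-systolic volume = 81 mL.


SV = EDV - ESV
SV = 155 - 81
SV = 74 mL


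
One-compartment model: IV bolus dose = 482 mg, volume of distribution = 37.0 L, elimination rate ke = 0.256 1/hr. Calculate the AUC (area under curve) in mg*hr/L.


C0 = Dose/Vd = 482/37.0 = 13.027 mg/L
AUC = C0/ke = 13.027/0.256
AUC = 50.89 mg*hr/L


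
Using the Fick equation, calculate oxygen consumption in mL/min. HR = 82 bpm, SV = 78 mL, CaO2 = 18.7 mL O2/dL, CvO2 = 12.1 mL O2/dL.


CO = HR*SV = 82*78/1000 = 6.396 L/min
a-v O2 diff = 18.7 - 12.1 = 6.6 mL/dL
VO2 = CO * (CaO2-CvO2) * 10 dL/L
VO2 = 6.396 * 6.6 * 10
VO2 = 422.1 mL/min


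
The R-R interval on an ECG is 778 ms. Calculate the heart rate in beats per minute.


HR = 60 / RR_interval(s)
RR = 778 ms = 0.778 s
HR = 60 / 0.778 = 77.12 bpm


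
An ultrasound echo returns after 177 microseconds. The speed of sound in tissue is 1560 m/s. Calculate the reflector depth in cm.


depth = c * t / 2
t = 177 us = 1.7700e-04 s
depth = 1560 * 1.7700e-04 / 2
depth = 0.13806 m = 13.806 cm


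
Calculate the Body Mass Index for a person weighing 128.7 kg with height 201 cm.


BMI = weight / height^2
height = 201 cm = 2.01 m
BMI = 128.7 / 2.01^2
BMI = 31.86 kg/m^2


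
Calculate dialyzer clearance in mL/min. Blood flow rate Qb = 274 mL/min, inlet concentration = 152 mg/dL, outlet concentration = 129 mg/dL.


K = Qb * (Cb_in - Cb_out) / Cb_in
K = 274 * (152 - 129) / 152
K = 41.46 mL/min
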